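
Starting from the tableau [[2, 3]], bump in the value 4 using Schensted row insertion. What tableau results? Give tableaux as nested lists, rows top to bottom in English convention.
4 is larger than every entry of row 1, so it is appended to row 1. The new tableau is [[2, 3, 4]].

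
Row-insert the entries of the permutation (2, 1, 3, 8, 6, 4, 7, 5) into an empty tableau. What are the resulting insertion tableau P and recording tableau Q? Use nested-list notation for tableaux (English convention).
Insert each entry of the permutation into P by Schensted row insertion, recording in Q the position of each new cell.

Insert 2: appended to row 1. P = [[2]].
Insert 1: 1 bumps 2 from row 1; 2 starts row 2. P = [[1], [2]].
Insert 3: appended to row 1. P = [[1, 3], [2]].
Insert 8: appended to row 1. P = [[1, 3, 8], [2]].
Insert 6: 6 bumps 8 from row 1; 8 appends to row 2. P = [[1, 3, 6], [2, 8]].
Insert 4: 4 bumps 6 from row 1; 6 bumps 8 from row 2; 8 starts row 3. P = [[1, 3, 4], [2, 6], [8]].
Insert 7: appended to row 1. P = [[1, 3, 4, 7], [2, 6], [8]].
Insert 5: 5 bumps 7 from row 1; 7 appends to row 2. P = [[1, 3, 4, 5], [2, 6, 7], [8]].

So P = [[1, 3, 4, 5], [2, 6, 7], [8]], Q = [[1, 3, 4, 7], [2, 5, 8], [6]].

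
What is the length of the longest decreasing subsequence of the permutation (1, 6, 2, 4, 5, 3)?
3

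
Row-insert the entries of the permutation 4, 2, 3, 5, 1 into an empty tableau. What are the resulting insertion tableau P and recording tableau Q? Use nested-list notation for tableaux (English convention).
P = [[1, 3, 5], [2], [4]], Q = [[1, 3, 4], [2], [5]]

Insert each entry of the permutation into P by Schensted row insertion, recording in Q the position of each new cell.

Insert 4: appended to row 1. P = [[4]], Q = [[1]].
Insert 2: 2 bumps 4 from row 1; 4 starts row 2. P = [[2], [4]], Q = [[1], [2]].
Insert 3: appended to row 1. P = [[2, 3], [4]], Q = [[1, 3], [2]].
Insert 5: appended to row 1. P = [[2, 3, 5], [4]], Q = [[1, 3, 4], [2]].
Insert 1: 1 bumps 2 from row 1; 2 bumps 4 from row 2; 4 starts row 3. P = [[1, 3, 5], [2], [4]], Q = [[1, 3, 4], [2], [5]].

So P = [[1, 3, 5], [2], [4]], Q = [[1, 3, 4], [2], [5]].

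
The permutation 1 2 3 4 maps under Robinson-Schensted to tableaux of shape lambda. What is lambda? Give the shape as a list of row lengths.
[4]

Row-insert each entry into an empty tableau.

After inserting 1: P = [[1]].
After inserting 2: P = [[1, 2]].
After inserting 3: P = [[1, 2, 3]].
After inserting 4: P = [[1, 2, 3, 4]].

The final insertion tableau P = [[1, 2, 3, 4]] has shape [4].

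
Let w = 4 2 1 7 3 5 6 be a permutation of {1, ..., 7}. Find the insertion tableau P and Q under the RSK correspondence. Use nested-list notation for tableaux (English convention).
Insert each entry of the permutation into P by Schensted row insertion, recording in Q the position of each new cell.

After inserting 4: P = [[4]].
After inserting 2: P = [[2], [4]].
After inserting 1: P = [[1], [2], [4]].
After inserting 7: P = [[1, 7], [2], [4]].
After inserting 3: P = [[1, 3], [2, 7], [4]].
After inserting 5: P = [[1, 3, 5], [2, 7], [4]].
After inserting 6: P = [[1, 3, 5, 6], [2, 7], [4]].

So P = [[1, 3, 5, 6], [2, 7], [4]], Q = [[1, 4, 6, 7], [2, 5], [3]].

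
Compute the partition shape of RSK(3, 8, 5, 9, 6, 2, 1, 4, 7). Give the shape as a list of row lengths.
[4, 2, 2, 1]

RSK row insertion gives P = [[1, 4, 6, 7], [2, 5], [3, 9], [8]], which has shape [4, 2, 2, 1].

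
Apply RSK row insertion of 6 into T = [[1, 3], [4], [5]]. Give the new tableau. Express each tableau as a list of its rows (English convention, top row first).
6 is larger than every entry of row 1, so it is appended to row 1. The new tableau is [[1, 3, 6], [4], [5]].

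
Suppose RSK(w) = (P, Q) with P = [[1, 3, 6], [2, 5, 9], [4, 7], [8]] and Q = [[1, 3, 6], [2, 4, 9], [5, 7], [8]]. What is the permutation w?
Reverse the RSK construction: for i from n down to 1, find the cell of Q containing i, remove the entry at that cell from P, and reverse-bump it up through P; the value ejected from row 1 is w(i).

Step i=9: Q has 9 at row 2, column 3; remove 9 from row 2 of P and reverse-bump: 9 enters row 1 and ejects 6. So w(9) = 6. P is now [[1, 3, 9], [2, 5], [4, 7], [8]].
Step i=8: Q has 8 at row 4, column 1; remove 8 from row 4 of P and reverse-bump: 8 enters row 3 and ejects 7; 7 enters row 2 and ejects 5; 5 enters row 1 and ejects 3. So w(8) = 3. P is now [[1, 5, 9], [2, 7], [4, 8]].
Step i=7: Q has 7 at row 3, column 2; remove 8 from row 3 of P and reverse-bump: 8 enters row 2 and ejects 7; 7 enters row 1 and ejects 5. So w(7) = 5. P is now [[1, 7, 9], [2, 8], [4]].
Step i=6: Q has 6 at row 1, column 3; remove that cell from P, ejecting 9. So w(6) = 9. P is now [[1, 7], [2, 8], [4]].
Step i=5: Q has 5 at row 3, column 1; remove 4 from row 3 of P and reverse-bump: 4 enters row 2 and ejects 2; 2 enters row 1 and ejects 1. So w(5) = 1. P is now [[2, 7], [4, 8]].
Step i=4: Q has 4 at row 2, column 2; remove 8 from row 2 of P and reverse-bump: 8 enters row 1 and ejects 7. So w(4) = 7. P is now [[2, 8], [4]].
Step i=3: Q has 3 at row 1, column 2; remove that cell from P, ejecting 8. So w(3) = 8. P is now [[2], [4]].
Step i=2: Q has 2 at row 2, column 1; remove 4 from row 2 of P and reverse-bump: 4 enters row 1 and ejects 2. So w(2) = 2. P is now [[4]].
Step i=1: Q has 1 at row 1, column 1; remove that cell from P, ejecting 4. So w(1) = 4. P is now [].

So w = 4 2 8 7 1 9 5 3 6.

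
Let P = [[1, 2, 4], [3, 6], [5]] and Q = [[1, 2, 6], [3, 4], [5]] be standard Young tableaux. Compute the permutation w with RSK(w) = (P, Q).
Reverse the RSK construction: for i from n down to 1, find the cell of Q containing i, remove the entry at that cell from P, and reverse-bump it up through P; the value ejected from row 1 is w(i).

Step i=6: Q has 6 at row 1, column 3; remove that cell from P, ejecting 4. So w(6) = 4. P is now [[1, 2], [3, 6], [5]].
Step i=5: Q has 5 at row 3, column 1; remove 5 from row 3 of P and reverse-bump: 5 enters row 2 and ejects 3; 3 enters row 1 and ejects 2. So w(5) = 2. P is now [[1, 3], [5, 6]].
Step i=4: Q has 4 at row 2, column 2; remove 6 from row 2 of P and reverse-bump: 6 enters row 1 and ejects 3. So w(4) = 3. P is now [[1, 6], [5]].
Step i=3: Q has 3 at row 2, column 1; remove 5 from row 2 of P and reverse-bump: 5 enters row 1 and ejects 1. So w(3) = 1. P is now [[5, 6]].
Step i=2: Q has 2 at row 1, column 2; remove that cell from P, ejecting 6. So w(2) = 6. P is now [[5]].
Step i=1: Q has 1 at row 1, column 1; remove that cell from P, ejecting 5. So w(1) = 5. P is now [].

So w = 5 6 1 3 2 4.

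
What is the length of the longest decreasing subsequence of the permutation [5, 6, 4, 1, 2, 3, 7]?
3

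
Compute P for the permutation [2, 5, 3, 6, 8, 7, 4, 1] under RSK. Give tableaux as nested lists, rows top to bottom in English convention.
P = [[1, 3, 4, 7], [2, 6], [5], [8]]

Insert 2: appended to row 1. P = [[2]].
Insert 5: appended to row 1. P = [[2, 5]].
Insert 3: 3 bumps 5 from row 1; 5 starts row 2. P = [[2, 3], [5]].
Insert 6: appended to row 1. P = [[2, 3, 6], [5]].
Insert 8: appended to row 1. P = [[2, 3, 6, 8], [5]].
Insert 7: 7 bumps 8 from row 1; 8 appends to row 2. P = [[2, 3, 6, 7], [5, 8]].
Insert 4: 4 bumps 6 from row 1; 6 bumps 8 from row 2; 8 starts row 3. P = [[2, 3, 4, 7], [5, 6], [8]].
Insert 1: 1 bumps 2 from row 1; 2 bumps 5 from row 2; 5 bumps 8 from row 3; 8 starts row 4. P = [[1, 3, 4, 7], [2, 6], [5], [8]].

So P = [[1, 3, 4, 7], [2, 6], [5], [8]].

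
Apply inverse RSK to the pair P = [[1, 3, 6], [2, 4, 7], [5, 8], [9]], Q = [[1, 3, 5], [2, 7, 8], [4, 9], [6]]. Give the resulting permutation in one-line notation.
Reverse RSK: for i = n, n-1, ..., 1, locate i in Q, remove the corresponding corner cell from P, and reverse-bump its entry up through P; the value ejected from row 1 is w(i).

So w = 9 2 5 4 8 1 3 7 6.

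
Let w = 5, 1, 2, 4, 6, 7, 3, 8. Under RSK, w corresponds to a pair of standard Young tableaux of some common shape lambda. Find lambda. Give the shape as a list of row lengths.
[6, 1, 1]

Row-insert each entry into an empty tableau.

After inserting 5: P = [[5]].
After inserting 1: P = [[1], [5]].
After inserting 2: P = [[1, 2], [5]].
After inserting 4: P = [[1, 2, 4], [5]].
After inserting 6: P = [[1, 2, 4, 6], [5]].
After inserting 7: P = [[1, 2, 4, 6, 7], [5]].
After inserting 3: P = [[1, 2, 3, 6, 7], [4], [5]].
After inserting 8: P = [[1, 2, 3, 6, 7, 8], [4], [5]].

The final insertion tableau P = [[1, 2, 3, 6, 7, 8], [4], [5]] has shape [6, 1, 1].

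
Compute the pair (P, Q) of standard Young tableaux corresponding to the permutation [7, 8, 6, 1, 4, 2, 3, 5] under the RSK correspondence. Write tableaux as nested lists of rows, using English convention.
P = [[1, 2, 3, 5], [4, 8], [6], [7]], Q = [[1, 2, 7, 8], [3, 5], [4], [6]]

Insert each entry of the permutation into P by Schensted row insertion, recording in Q the position of each new cell.

Insert 7: appended to row 1. P = [[7]], Q = [[1]].
Insert 8: appended to row 1. P = [[7, 8]], Q = [[1, 2]].
Insert 6: 6 bumps 7 from row 1; 7 starts row 2. P = [[6, 8], [7]], Q = [[1, 2], [3]].
Insert 1: 1 bumps 6 from row 1; 6 bumps 7 from row 2; 7 starts row 3. P = [[1, 8], [6], [7]], Q = [[1, 2], [3], [4]].
Insert 4: 4 bumps 8 from row 1; 8 appends to row 2. P = [[1, 4], [6, 8], [7]], Q = [[1, 2], [3, 5], [4]].
Insert 2: 2 bumps 4 from row 1; 4 bumps 6 from row 2; 6 bumps 7 from row 3; 7 starts row 4. P = [[1, 2], [4, 8], [6], [7]], Q = [[1, 2], [3, 5], [4], [6]].
Insert 3: appended to row 1. P = [[1, 2, 3], [4, 8], [6], [7]], Q = [[1, 2, 7], [3, 5], [4], [6]].
Insert 5: appended to row 1. P = [[1, 2, 3, 5], [4, 8], [6], [7]], Q = [[1, 2, 7, 8], [3, 5], [4], [6]].

So P = [[1, 2, 3, 5], [4, 8], [6], [7]], Q = [[1, 2, 7, 8], [3, 5], [4], [6]].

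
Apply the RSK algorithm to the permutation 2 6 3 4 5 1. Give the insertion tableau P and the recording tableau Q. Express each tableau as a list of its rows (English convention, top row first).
Insert each entry of the permutation into P by Schensted row insertion, recording in Q the position of each new cell.

Insert 2: appended to row 1. P = [[2]].
Insert 6: appended to row 1. P = [[2, 6]].
Insert 3: 3 bumps 6 from row 1; 6 starts row 2. P = [[2, 3], [6]].
Insert 4: appended to row 1. P = [[2, 3, 4], [6]].
Insert 5: appended to row 1. P = [[2, 3, 4, 5], [6]].
Insert 1: 1 bumps 2 from row 1; 2 bumps 6 from row 2; 6 starts row 3. P = [[1, 3, 4, 5], [2], [6]].

So P = [[1, 3, 4, 5], [2], [6]], Q = [[1, 2, 4, 5], [3], [6]].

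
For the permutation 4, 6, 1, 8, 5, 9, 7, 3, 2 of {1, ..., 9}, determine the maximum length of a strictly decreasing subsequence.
4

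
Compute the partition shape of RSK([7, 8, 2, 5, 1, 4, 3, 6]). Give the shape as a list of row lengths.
RSK row insertion gives P = [[1, 3, 6], [2, 4], [5, 8], [7]], which has shape [3, 2, 2, 1].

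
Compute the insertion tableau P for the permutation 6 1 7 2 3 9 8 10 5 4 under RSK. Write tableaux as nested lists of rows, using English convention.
P = [[1, 2, 3, 4, 10], [5, 7, 8], [6], [9]]

Insert 6: appended to row 1. P = [[6]].
Insert 1: 1 bumps 6 from row 1; 6 starts row 2. P = [[1], [6]].
Insert 7: appended to row 1. P = [[1, 7], [6]].
Insert 2: 2 bumps 7 from row 1; 7 appends to row 2. P = [[1, 2], [6, 7]].
Insert 3: appended to row 1. P = [[1, 2, 3], [6, 7]].
Insert 9: appended to row 1. P = [[1, 2, 3, 9], [6, 7]].
Insert 8: 8 bumps 9 from row 1; 9 appends to row 2. P = [[1, 2, 3, 8], [6, 7, 9]].
Insert 10: appended to row 1. P = [[1, 2, 3, 8, 10], [6, 7, 9]].
Insert 5: 5 bumps 8 from row 1; 8 bumps 9 from row 2; 9 starts row 3. P = [[1, 2, 3, 5, 10], [6, 7, 8], [9]].
Insert 4: 4 bumps 5 from row 1; 5 bumps 6 from row 2; 6 bumps 9 from row 3; 9 starts row 4. P = [[1, 2, 3, 4, 10], [5, 7, 8], [6], [9]].

So P = [[1, 2, 3, 4, 10], [5, 7, 8], [6], [9]].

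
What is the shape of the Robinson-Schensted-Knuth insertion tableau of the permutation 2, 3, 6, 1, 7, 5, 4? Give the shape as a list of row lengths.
Row-insert each entry into an empty tableau.

After inserting 2: P = [[2]].
After inserting 3: P = [[2, 3]].
After inserting 6: P = [[2, 3, 6]].
After inserting 1: P = [[1, 3, 6], [2]].
After inserting 7: P = [[1, 3, 6, 7], [2]].
After inserting 5: P = [[1, 3, 5, 7], [2, 6]].
After inserting 4: P = [[1, 3, 4, 7], [2, 5], [6]].

The final insertion tableau P = [[1, 3, 4, 7], [2, 5], [6]] has shape [4, 2, 1].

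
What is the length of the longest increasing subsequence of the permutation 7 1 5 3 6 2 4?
3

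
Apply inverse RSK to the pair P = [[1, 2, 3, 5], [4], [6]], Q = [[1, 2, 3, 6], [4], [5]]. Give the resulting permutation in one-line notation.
1 2 6 4 3 5

Reverse the RSK construction: for i from n down to 1, find the cell of Q containing i, remove the entry at that cell from P, and reverse-bump it up through P; the value ejected from row 1 is w(i).

Step i=6: Q has 6 at row 1, column 4; remove that cell from P, ejecting 5. So w(6) = 5. P is now [[1, 2, 3], [4], [6]].
Step i=5: Q has 5 at row 3, column 1; remove 6 from row 3 of P and reverse-bump: 6 enters row 2 and ejects 4; 4 enters row 1 and ejects 3. So w(5) = 3. P is now [[1, 2, 4], [6]].
Step i=4: Q has 4 at row 2, column 1; remove 6 from row 2 of P and reverse-bump: 6 enters row 1 and ejects 4. So w(4) = 4. P is now [[1, 2, 6]].
Step i=3: Q has 3 at row 1, column 3; remove that cell from P, ejecting 6. So w(3) = 6. P is now [[1, 2]].
Step i=2: Q has 2 at row 1, column 2; remove that cell from P, ejecting 2. So w(2) = 2. P is now [[1]].
Step i=1: Q has 1 at row 1, column 1; remove that cell from P, ejecting 1. So w(1) = 1. P is now [].

So w = 1 2 6 4 3 5.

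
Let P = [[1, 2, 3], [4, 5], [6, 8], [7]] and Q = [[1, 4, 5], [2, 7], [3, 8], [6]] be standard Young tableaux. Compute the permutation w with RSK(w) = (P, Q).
7 6 1 4 8 2 5 3

Reverse the RSK construction: for i from n down to 1, find the cell of Q containing i, remove the entry at that cell from P, and reverse-bump it up through P; the value ejected from row 1 is w(i).

Step i=8: Q has 8 at row 3, column 2; remove 8 from row 3 of P and reverse-bump: 8 enters row 2 and ejects 5; 5 enters row 1 and ejects 3. So w(8) = 3. P is now [[1, 2, 5], [4, 8], [6], [7]].
Step i=7: Q has 7 at row 2, column 2; remove 8 from row 2 of P and reverse-bump: 8 enters row 1 and ejects 5. So w(7) = 5. P is now [[1, 2, 8], [4], [6], [7]].
Step i=6: Q has 6 at row 4, column 1; remove 7 from row 4 of P and reverse-bump: 7 enters row 3 and ejects 6; 6 enters row 2 and ejects 4; 4 enters row 1 and ejects 2. So w(6) = 2. P is now [[1, 4, 8], [6], [7]].
Step i=5: Q has 5 at row 1, column 3; remove that cell from P, ejecting 8. So w(5) = 8. P is now [[1, 4], [6], [7]].
Step i=4: Q has 4 at row 1, column 2; remove that cell from P, ejecting 4. So w(4) = 4. P is now [[1], [6], [7]].
Step i=3: Q has 3 at row 3, column 1; remove 7 from row 3 of P and reverse-bump: 7 enters row 2 and ejects 6; 6 enters row 1 and ejects 1. So w(3) = 1. P is now [[6], [7]].
Step i=2: Q has 2 at row 2, column 1; remove 7 from row 2 of P and reverse-bump: 7 enters row 1 and ejects 6. So w(2) = 6. P is now [[7]].
Step i=1: Q has 1 at row 1, column 1; remove that cell from P, ejecting 7. So w(1) = 7. P is now [].

So w = 7 6 1 4 8 2 5 3.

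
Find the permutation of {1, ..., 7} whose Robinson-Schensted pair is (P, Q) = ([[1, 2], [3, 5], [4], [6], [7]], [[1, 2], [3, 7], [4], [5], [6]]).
Reverse RSK: for i = n, n-1, ..., 1, locate i in Q, remove the corresponding corner cell from P, and reverse-bump its entry up through P; the value ejected from row 1 is w(i).

So w = 4 7 6 5 3 1 2.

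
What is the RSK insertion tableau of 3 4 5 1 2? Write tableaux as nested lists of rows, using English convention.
P = [[1, 2, 5], [3, 4]]

Insert 3: appended to row 1. P = [[3]].
Insert 4: appended to row 1. P = [[3, 4]].
Insert 5: appended to row 1. P = [[3, 4, 5]].
Insert 1: 1 bumps 3 from row 1; 3 starts row 2. P = [[1, 4, 5], [3]].
Insert 2: 2 bumps 4 from row 1; 4 appends to row 2. P = [[1, 2, 5], [3, 4]].

So P = [[1, 2, 5], [3, 4]].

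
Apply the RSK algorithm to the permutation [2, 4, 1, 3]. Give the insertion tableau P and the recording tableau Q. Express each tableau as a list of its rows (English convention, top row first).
P = [[1, 3], [2, 4]], Q = [[1, 2], [3, 4]]

Insert each entry of the permutation into P by Schensted row insertion, recording in Q the position of each new cell.

Insert 2: appended to row 1. P = [[2]].
Insert 4: appended to row 1. P = [[2, 4]].
Insert 1: 1 bumps 2 from row 1; 2 starts row 2. P = [[1, 4], [2]].
Insert 3: 3 bumps 4 from row 1; 4 appends to row 2. P = [[1, 3], [2, 4]].

So P = [[1, 3], [2, 4]], Q = [[1, 2], [3, 4]].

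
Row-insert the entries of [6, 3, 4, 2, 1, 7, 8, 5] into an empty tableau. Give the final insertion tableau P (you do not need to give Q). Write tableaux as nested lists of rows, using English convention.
Insert 6: appended to row 1. P = [[6]].
Insert 3: 3 bumps 6 from row 1; 6 starts row 2. P = [[3], [6]].
Insert 4: appended to row 1. P = [[3, 4], [6]].
Insert 2: 2 bumps 3 from row 1; 3 bumps 6 from row 2; 6 starts row 3. P = [[2, 4], [3], [6]].
Insert 1: 1 bumps 2 from row 1; 2 bumps 3 from row 2; 3 bumps 6 from row 3; 6 starts row 4. P = [[1, 4], [2], [3], [6]].
Insert 7: appended to row 1. P = [[1, 4, 7], [2], [3], [6]].
Insert 8: appended to row 1. P = [[1, 4, 7, 8], [2], [3], [6]].
Insert 5: 5 bumps 7 from row 1; 7 appends to row 2. P = [[1, 4, 5, 8], [2, 7], [3], [6]].

So P = [[1, 4, 5, 8], [2, 7], [3], [6]].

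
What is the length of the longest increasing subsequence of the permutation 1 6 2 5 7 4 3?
4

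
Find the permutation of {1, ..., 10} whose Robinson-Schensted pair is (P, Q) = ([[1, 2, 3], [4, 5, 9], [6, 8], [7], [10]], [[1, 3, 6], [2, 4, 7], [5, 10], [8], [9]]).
Reverse the RSK construction: for i from n down to 1, find the cell of Q containing i, remove the entry at that cell from P, and reverse-bump it up through P; the value ejected from row 1 is w(i).

Step i=10: Q has 10 at row 3, column 2; remove 8 from row 3 of P and reverse-bump: 8 enters row 2 and ejects 5; 5 enters row 1 and ejects 3. So w(10) = 3. P is now [[1, 2, 5], [4, 8, 9], [6], [7], [10]].
Step i=9: Q has 9 at row 5, column 1; remove 10 from row 5 of P and reverse-bump: 10 enters row 4 and ejects 7; 7 enters row 3 and ejects 6; 6 enters row 2 and ejects 4; 4 enters row 1 and ejects 2. So w(9) = 2. P is now [[1, 4, 5], [6, 8, 9], [7], [10]].
Step i=8: Q has 8 at row 4, column 1; remove 10 from row 4 of P and reverse-bump: 10 enters row 3 and ejects 7; 7 enters row 2 and ejects 6; 6 enters row 1 and ejects 5. So w(8) = 5. P is now [[1, 4, 6], [7, 8, 9], [10]].
Step i=7: Q has 7 at row 2, column 3; remove 9 from row 2 of P and reverse-bump: 9 enters row 1 and ejects 6. So w(7) = 6. P is now [[1, 4, 9], [7, 8], [10]].
Step i=6: Q has 6 at row 1, column 3; remove that cell from P, ejecting 9. So w(6) = 9. P is now [[1, 4], [7, 8], [10]].
Step i=5: Q has 5 at row 3, column 1; remove 10 from row 3 of P and reverse-bump: 10 enters row 2 and ejects 8; 8 enters row 1 and ejects 4. So w(5) = 4. P is now [[1, 8], [7, 10]].
Step i=4: Q has 4 at row 2, column 2; remove 10 from row 2 of P and reverse-bump: 10 enters row 1 and ejects 8. So w(4) = 8. P is now [[1, 10], [7]].
Step i=3: Q has 3 at row 1, column 2; remove that cell from P, ejecting 10. So w(3) = 10. P is now [[1], [7]].
Step i=2: Q has 2 at row 2, column 1; remove 7 from row 2 of P and reverse-bump: 7 enters row 1 and ejects 1. So w(2) = 1. P is now [[7]].
Step i=1: Q has 1 at row 1, column 1; remove that cell from P, ejecting 7. So w(1) = 7. P is now [].

So w = 7 1 10 8 4 9 6 5 2 3.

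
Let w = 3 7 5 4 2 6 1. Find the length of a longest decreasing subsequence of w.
5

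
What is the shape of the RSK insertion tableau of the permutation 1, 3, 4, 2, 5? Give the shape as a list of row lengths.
Row-insert each entry into an empty tableau.

After inserting 1: P = [[1]].
After inserting 3: P = [[1, 3]].
After inserting 4: P = [[1, 3, 4]].
After inserting 2: P = [[1, 2, 4], [3]].
After inserting 5: P = [[1, 2, 4, 5], [3]].

The final insertion tableau P = [[1, 2, 4, 5], [3]] has shape [4, 1].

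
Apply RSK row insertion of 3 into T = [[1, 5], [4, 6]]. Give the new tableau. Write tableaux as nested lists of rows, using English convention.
[[1, 3], [4, 5], [6]]

In row 1, 3 replaces 5 (the leftmost entry greater than 3); 5 is bumped to row 2. In row 2, 5 replaces 6 (the leftmost entry greater than 5); 6 is bumped to row 3. 6 starts a new row 3. The new tableau is [[1, 3], [4, 5], [6]].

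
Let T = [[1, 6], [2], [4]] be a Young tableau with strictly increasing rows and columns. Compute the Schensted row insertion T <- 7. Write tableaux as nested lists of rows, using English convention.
7 is larger than every entry of row 1, so it is appended to row 1. The new tableau is [[1, 6, 7], [2], [4]].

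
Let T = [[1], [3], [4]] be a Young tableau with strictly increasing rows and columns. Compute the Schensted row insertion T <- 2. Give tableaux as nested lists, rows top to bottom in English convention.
2 is larger than every entry of row 1, so it is appended to row 1. The new tableau is [[1, 2], [3], [4]].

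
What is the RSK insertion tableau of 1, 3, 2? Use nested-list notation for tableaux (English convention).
Insert 1: appended to row 1. P = [[1]].
Insert 3: appended to row 1. P = [[1, 3]].
Insert 2: 2 bumps 3 from row 1; 3 starts row 2. P = [[1, 2], [3]].

So P = [[1, 2], [3]].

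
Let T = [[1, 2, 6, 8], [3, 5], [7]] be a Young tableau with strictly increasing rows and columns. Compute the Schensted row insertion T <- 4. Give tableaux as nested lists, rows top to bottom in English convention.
In row 1, 4 replaces 6 (the leftmost entry greater than 4); 6 is bumped to row 2. 6 is appended to row 2. The new tableau is [[1, 2, 4, 8], [3, 5, 6], [7]].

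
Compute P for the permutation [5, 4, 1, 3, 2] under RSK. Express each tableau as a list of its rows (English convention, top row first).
P = [[1, 2], [3], [4], [5]]

Insert 5: appended to row 1. P = [[5]].
Insert 4: 4 bumps 5 from row 1; 5 starts row 2. P = [[4], [5]].
Insert 1: 1 bumps 4 from row 1; 4 bumps 5 from row 2; 5 starts row 3. P = [[1], [4], [5]].
Insert 3: appended to row 1. P = [[1, 3], [4], [5]].
Insert 2: 2 bumps 3 from row 1; 3 bumps 4 from row 2; 4 bumps 5 from row 3; 5 starts row 4. P = [[1, 2], [3], [4], [5]].

So P = [[1, 2], [3], [4], [5]].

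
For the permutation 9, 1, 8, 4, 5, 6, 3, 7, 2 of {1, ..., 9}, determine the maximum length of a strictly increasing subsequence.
5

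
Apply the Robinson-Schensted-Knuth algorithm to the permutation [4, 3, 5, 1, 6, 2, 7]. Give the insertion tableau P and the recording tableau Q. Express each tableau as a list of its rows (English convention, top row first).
P = [[1, 2, 6, 7], [3, 5], [4]], Q = [[1, 3, 5, 7], [2, 6], [4]]

Insert each entry of the permutation into P by Schensted row insertion, recording in Q the position of each new cell.

Insert 4: appended to row 1. P = [[4]], Q = [[1]].
Insert 3: 3 bumps 4 from row 1; 4 starts row 2. P = [[3], [4]], Q = [[1], [2]].
Insert 5: appended to row 1. P = [[3, 5], [4]], Q = [[1, 3], [2]].
Insert 1: 1 bumps 3 from row 1; 3 bumps 4 from row 2; 4 starts row 3. P = [[1, 5], [3], [4]], Q = [[1, 3], [2], [4]].
Insert 6: appended to row 1. P = [[1, 5, 6], [3], [4]], Q = [[1, 3, 5], [2], [4]].
Insert 2: 2 bumps 5 from row 1; 5 appends to row 2. P = [[1, 2, 6], [3, 5], [4]], Q = [[1, 3, 5], [2, 6], [4]].
Insert 7: appended to row 1. P = [[1, 2, 6, 7], [3, 5], [4]], Q = [[1, 3, 5, 7], [2, 6], [4]].

So P = [[1, 2, 6, 7], [3, 5], [4]], Q = [[1, 3, 5, 7], [2, 6], [4]].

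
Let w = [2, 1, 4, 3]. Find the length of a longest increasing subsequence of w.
2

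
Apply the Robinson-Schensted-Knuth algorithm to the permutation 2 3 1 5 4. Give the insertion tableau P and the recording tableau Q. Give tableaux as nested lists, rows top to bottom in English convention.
Insert each entry of the permutation into P by Schensted row insertion, recording in Q the position of each new cell.

After inserting 2: P = [[2]].
After inserting 3: P = [[2, 3]].
After inserting 1: P = [[1, 3], [2]].
After inserting 5: P = [[1, 3, 5], [2]].
After inserting 4: P = [[1, 3, 4], [2, 5]].

So P = [[1, 3, 4], [2, 5]], Q = [[1, 2, 4], [3, 5]].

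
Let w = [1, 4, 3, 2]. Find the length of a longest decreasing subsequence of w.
3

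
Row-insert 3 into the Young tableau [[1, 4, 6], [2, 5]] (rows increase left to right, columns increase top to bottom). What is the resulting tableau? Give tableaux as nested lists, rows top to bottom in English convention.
In row 1, 3 replaces 4 (the leftmost entry greater than 3); 4 is bumped to row 2. In row 2, 4 replaces 5 (the leftmost entry greater than 4); 5 is bumped to row 3. 5 starts a new row 3. The new tableau is [[1, 3, 6], [2, 4], [5]].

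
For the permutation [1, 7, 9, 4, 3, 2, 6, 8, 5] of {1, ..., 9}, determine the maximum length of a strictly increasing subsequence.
4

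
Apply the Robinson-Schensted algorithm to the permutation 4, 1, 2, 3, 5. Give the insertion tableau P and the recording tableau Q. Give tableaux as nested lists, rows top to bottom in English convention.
Insert each entry of the permutation into P by Schensted row insertion, recording in Q the position of each new cell.

Insert 4: appended to row 1. P = [[4]].
Insert 1: 1 bumps 4 from row 1; 4 starts row 2. P = [[1], [4]].
Insert 2: appended to row 1. P = [[1, 2], [4]].
Insert 3: appended to row 1. P = [[1, 2, 3], [4]].
Insert 5: appended to row 1. P = [[1, 2, 3, 5], [4]].

So P = [[1, 2, 3, 5], [4]], Q = [[1, 3, 4, 5], [2]].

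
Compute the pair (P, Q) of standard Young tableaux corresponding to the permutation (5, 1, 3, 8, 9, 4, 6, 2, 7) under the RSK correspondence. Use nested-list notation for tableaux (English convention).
Insert each entry of the permutation into P by Schensted row insertion, recording in Q the position of each new cell.

Insert 5: appended to row 1. P = [[5]].
Insert 1: 1 bumps 5 from row 1; 5 starts row 2. P = [[1], [5]].
Insert 3: appended to row 1. P = [[1, 3], [5]].
Insert 8: appended to row 1. P = [[1, 3, 8], [5]].
Insert 9: appended to row 1. P = [[1, 3, 8, 9], [5]].
Insert 4: 4 bumps 8 from row 1; 8 appends to row 2. P = [[1, 3, 4, 9], [5, 8]].
Insert 6: 6 bumps 9 from row 1; 9 appends to row 2. P = [[1, 3, 4, 6], [5, 8, 9]].
Insert 2: 2 bumps 3 from row 1; 3 bumps 5 from row 2; 5 starts row 3. P = [[1, 2, 4, 6], [3, 8, 9], [5]].
Insert 7: appended to row 1. P = [[1, 2, 4, 6, 7], [3, 8, 9], [5]].

So P = [[1, 2, 4, 6, 7], [3, 8, 9], [5]], Q = [[1, 3, 4, 5, 9], [2, 6, 7], [8]].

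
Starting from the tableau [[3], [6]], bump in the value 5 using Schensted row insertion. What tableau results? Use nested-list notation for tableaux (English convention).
5 is larger than every entry of row 1, so it is appended to row 1. The new tableau is [[3, 5], [6]].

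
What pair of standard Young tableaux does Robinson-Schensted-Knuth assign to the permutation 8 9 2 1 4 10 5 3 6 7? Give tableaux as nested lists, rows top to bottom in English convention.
P = [[1, 3, 5, 6, 7], [2, 4, 10], [8, 9]], Q = [[1, 2, 6, 9, 10], [3, 5, 7], [4, 8]]

Insert each entry of the permutation into P by Schensted row insertion, recording in Q the position of each new cell.

After inserting 8: P = [[8]].
After inserting 9: P = [[8, 9]].
After inserting 2: P = [[2, 9], [8]].
After inserting 1: P = [[1, 9], [2], [8]].
After inserting 4: P = [[1, 4], [2, 9], [8]].
After inserting 10: P = [[1, 4, 10], [2, 9], [8]].
After inserting 5: P = [[1, 4, 5], [2, 9, 10], [8]].
After inserting 3: P = [[1, 3, 5], [2, 4, 10], [8, 9]].
After inserting 6: P = [[1, 3, 5, 6], [2, 4, 10], [8, 9]].
After inserting 7: P = [[1, 3, 5, 6, 7], [2, 4, 10], [8, 9]].

So P = [[1, 3, 5, 6, 7], [2, 4, 10], [8, 9]], Q = [[1, 2, 6, 9, 10], [3, 5, 7], [4, 8]].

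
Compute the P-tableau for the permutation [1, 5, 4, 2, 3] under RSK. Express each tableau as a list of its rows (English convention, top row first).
After inserting 1: P = [[1]].
After inserting 5: P = [[1, 5]].
After inserting 4: P = [[1, 4], [5]].
After inserting 2: P = [[1, 2], [4], [5]].
After inserting 3: P = [[1, 2, 3], [4], [5]].

So P = [[1, 2, 3], [4], [5]].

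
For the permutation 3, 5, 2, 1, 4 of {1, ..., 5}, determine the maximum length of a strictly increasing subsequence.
2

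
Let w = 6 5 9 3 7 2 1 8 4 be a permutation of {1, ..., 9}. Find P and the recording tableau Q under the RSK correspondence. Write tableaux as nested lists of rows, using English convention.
P = [[1, 4, 8], [2, 7], [3, 9], [5], [6]], Q = [[1, 3, 8], [2, 5], [4, 9], [6], [7]]

Insert each entry of the permutation into P by Schensted row insertion, recording in Q the position of each new cell.

Insert 6: appended to row 1. P = [[6]], Q = [[1]].
Insert 5: 5 bumps 6 from row 1; 6 starts row 2. P = [[5], [6]], Q = [[1], [2]].
Insert 9: appended to row 1. P = [[5, 9], [6]], Q = [[1, 3], [2]].
Insert 3: 3 bumps 5 from row 1; 5 bumps 6 from row 2; 6 starts row 3. P = [[3, 9], [5], [6]], Q = [[1, 3], [2], [4]].
Insert 7: 7 bumps 9 from row 1; 9 appends to row 2. P = [[3, 7], [5, 9], [6]], Q = [[1, 3], [2, 5], [4]].
Insert 2: 2 bumps 3 from row 1; 3 bumps 5 from row 2; 5 bumps 6 from row 3; 6 starts row 4. P = [[2, 7], [3, 9], [5], [6]], Q = [[1, 3], [2, 5], [4], [6]].
Insert 1: 1 bumps 2 from row 1; 2 bumps 3 from row 2; 3 bumps 5 from row 3; 5 bumps 6 from row 4; 6 starts row 5. P = [[1, 7], [2, 9], [3], [5], [6]], Q = [[1, 3], [2, 5], [4], [6], [7]].
Insert 8: appended to row 1. P = [[1, 7, 8], [2, 9], [3], [5], [6]], Q = [[1, 3, 8], [2, 5], [4], [6], [7]].
Insert 4: 4 bumps 7 from row 1; 7 bumps 9 from row 2; 9 appends to row 3. P = [[1, 4, 8], [2, 7], [3, 9], [5], [6]], Q = [[1, 3, 8], [2, 5], [4, 9], [6], [7]].

So P = [[1, 4, 8], [2, 7], [3, 9], [5], [6]], Q = [[1, 3, 8], [2, 5], [4, 9], [6], [7]].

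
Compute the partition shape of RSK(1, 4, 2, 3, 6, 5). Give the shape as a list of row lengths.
[4, 2]

Row-insert each entry into an empty tableau.

After inserting 1: P = [[1]].
After inserting 4: P = [[1, 4]].
After inserting 2: P = [[1, 2], [4]].
After inserting 3: P = [[1, 2, 3], [4]].
After inserting 6: P = [[1, 2, 3, 6], [4]].
After inserting 5: P = [[1, 2, 3, 5], [4, 6]].

The final insertion tableau P = [[1, 2, 3, 5], [4, 6]] has shape [4, 2].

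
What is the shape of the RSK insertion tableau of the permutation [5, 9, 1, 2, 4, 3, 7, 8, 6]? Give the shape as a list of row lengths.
[5, 2, 2]

Row-insert each entry into an empty tableau.

After inserting 5: P = [[5]].
After inserting 9: P = [[5, 9]].
After inserting 1: P = [[1, 9], [5]].
After inserting 2: P = [[1, 2], [5, 9]].
After inserting 4: P = [[1, 2, 4], [5, 9]].
After inserting 3: P = [[1, 2, 3], [4, 9], [5]].
After inserting 7: P = [[1, 2, 3, 7], [4, 9], [5]].
After inserting 8: P = [[1, 2, 3, 7, 8], [4, 9], [5]].
After inserting 6: P = [[1, 2, 3, 6, 8], [4, 7], [5, 9]].

The final insertion tableau P = [[1, 2, 3, 6, 8], [4, 7], [5, 9]] has shape [5, 2, 2].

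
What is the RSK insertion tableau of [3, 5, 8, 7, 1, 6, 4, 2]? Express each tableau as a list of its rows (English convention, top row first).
P = [[1, 2, 6], [3, 4], [5], [7], [8]]

Insert 3: appended to row 1. P = [[3]].
Insert 5: appended to row 1. P = [[3, 5]].
Insert 8: appended to row 1. P = [[3, 5, 8]].
Insert 7: 7 bumps 8 from row 1; 8 starts row 2. P = [[3, 5, 7], [8]].
Insert 1: 1 bumps 3 from row 1; 3 bumps 8 from row 2; 8 starts row 3. P = [[1, 5, 7], [3], [8]].
Insert 6: 6 bumps 7 from row 1; 7 appends to row 2. P = [[1, 5, 6], [3, 7], [8]].
Insert 4: 4 bumps 5 from row 1; 5 bumps 7 from row 2; 7 bumps 8 from row 3; 8 starts row 4. P = [[1, 4, 6], [3, 5], [7], [8]].
Insert 2: 2 bumps 4 from row 1; 4 bumps 5 from row 2; 5 bumps 7 from row 3; 7 bumps 8 from row 4; 8 starts row 5. P = [[1, 2, 6], [3, 4], [5], [7], [8]].

So P = [[1, 2, 6], [3, 4], [5], [7], [8]].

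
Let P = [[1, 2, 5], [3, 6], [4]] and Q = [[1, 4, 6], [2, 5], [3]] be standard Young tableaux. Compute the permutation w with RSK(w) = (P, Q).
Reverse the RSK construction: for i from n down to 1, find the cell of Q containing i, remove the entry at that cell from P, and reverse-bump it up through P; the value ejected from row 1 is w(i).

Step i=6: Q has 6 at row 1, column 3; remove that cell from P, ejecting 5. So w(6) = 5. P is now [[1, 2], [3, 6], [4]].
Step i=5: Q has 5 at row 2, column 2; remove 6 from row 2 of P and reverse-bump: 6 enters row 1 and ejects 2. So w(5) = 2. P is now [[1, 6], [3], [4]].
Step i=4: Q has 4 at row 1, column 2; remove that cell from P, ejecting 6. So w(4) = 6. P is now [[1], [3], [4]].
Step i=3: Q has 3 at row 3, column 1; remove 4 from row 3 of P and reverse-bump: 4 enters row 2 and ejects 3; 3 enters row 1 and ejects 1. So w(3) = 1. P is now [[3], [4]].
Step i=2: Q has 2 at row 2, column 1; remove 4 from row 2 of P and reverse-bump: 4 enters row 1 and ejects 3. So w(2) = 3. P is now [[4]].
Step i=1: Q has 1 at row 1, column 1; remove that cell from P, ejecting 4. So w(1) = 4. P is now [].

So w = 4 3 1 6 2 5.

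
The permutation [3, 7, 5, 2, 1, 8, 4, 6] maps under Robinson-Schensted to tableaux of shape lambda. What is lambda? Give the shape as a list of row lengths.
RSK row insertion gives P = [[1, 4, 6], [2, 5, 8], [3], [7]], which has shape [3, 3, 1, 1].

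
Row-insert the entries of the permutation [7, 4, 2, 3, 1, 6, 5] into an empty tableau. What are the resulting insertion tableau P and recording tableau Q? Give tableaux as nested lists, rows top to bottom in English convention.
Insert each entry of the permutation into P by Schensted row insertion, recording in Q the position of each new cell.

Insert 7: appended to row 1. P = [[7]], Q = [[1]].
Insert 4: 4 bumps 7 from row 1; 7 starts row 2. P = [[4], [7]], Q = [[1], [2]].
Insert 2: 2 bumps 4 from row 1; 4 bumps 7 from row 2; 7 starts row 3. P = [[2], [4], [7]], Q = [[1], [2], [3]].
Insert 3: appended to row 1. P = [[2, 3], [4], [7]], Q = [[1, 4], [2], [3]].
Insert 1: 1 bumps 2 from row 1; 2 bumps 4 from row 2; 4 bumps 7 from row 3; 7 starts row 4. P = [[1, 3], [2], [4], [7]], Q = [[1, 4], [2], [3], [5]].
Insert 6: appended to row 1. P = [[1, 3, 6], [2], [4], [7]], Q = [[1, 4, 6], [2], [3], [5]].
Insert 5: 5 bumps 6 from row 1; 6 appends to row 2. P = [[1, 3, 5], [2, 6], [4], [7]], Q = [[1, 4, 6], [2, 7], [3], [5]].

So P = [[1, 3, 5], [2, 6], [4], [7]], Q = [[1, 4, 6], [2, 7], [3], [5]].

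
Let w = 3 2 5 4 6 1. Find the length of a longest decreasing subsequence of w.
3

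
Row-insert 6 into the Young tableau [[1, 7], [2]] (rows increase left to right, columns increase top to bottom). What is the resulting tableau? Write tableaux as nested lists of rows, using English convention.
In row 1, 6 replaces 7 (the leftmost entry greater than 6); 7 is bumped to row 2. 7 is appended to row 2. The new tableau is [[1, 6], [2, 7]].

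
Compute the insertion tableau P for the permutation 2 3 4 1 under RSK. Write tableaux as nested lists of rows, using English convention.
Insert 2: appended to row 1. P = [[2]].
Insert 3: appended to row 1. P = [[2, 3]].
Insert 4: appended to row 1. P = [[2, 3, 4]].
Insert 1: 1 bumps 2 from row 1; 2 starts row 2. P = [[1, 3, 4], [2]].

So P = [[1, 3, 4], [2]].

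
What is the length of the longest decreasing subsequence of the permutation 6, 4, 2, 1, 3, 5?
4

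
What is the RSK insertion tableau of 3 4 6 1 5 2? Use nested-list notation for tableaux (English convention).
P = [[1, 2, 5], [3, 4], [6]]

Insert 3: appended to row 1. P = [[3]].
Insert 4: appended to row 1. P = [[3, 4]].
Insert 6: appended to row 1. P = [[3, 4, 6]].
Insert 1: 1 bumps 3 from row 1; 3 starts row 2. P = [[1, 4, 6], [3]].
Insert 5: 5 bumps 6 from row 1; 6 appends to row 2. P = [[1, 4, 5], [3, 6]].
Insert 2: 2 bumps 4 from row 1; 4 bumps 6 from row 2; 6 starts row 3. P = [[1, 2, 5], [3, 4], [6]].

So P = [[1, 2, 5], [3, 4], [6]].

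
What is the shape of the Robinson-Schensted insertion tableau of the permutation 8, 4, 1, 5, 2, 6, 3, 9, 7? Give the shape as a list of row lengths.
Row-insert each entry into an empty tableau.

After inserting 8: P = [[8]].
After inserting 4: P = [[4], [8]].
After inserting 1: P = [[1], [4], [8]].
After inserting 5: P = [[1, 5], [4], [8]].
After inserting 2: P = [[1, 2], [4, 5], [8]].
After inserting 6: P = [[1, 2, 6], [4, 5], [8]].
After inserting 3: P = [[1, 2, 3], [4, 5, 6], [8]].
After inserting 9: P = [[1, 2, 3, 9], [4, 5, 6], [8]].
After inserting 7: P = [[1, 2, 3, 7], [4, 5, 6, 9], [8]].

The final insertion tableau P = [[1, 2, 3, 7], [4, 5, 6, 9], [8]] has shape [4, 4, 1].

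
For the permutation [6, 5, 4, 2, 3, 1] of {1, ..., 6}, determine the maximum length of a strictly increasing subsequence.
2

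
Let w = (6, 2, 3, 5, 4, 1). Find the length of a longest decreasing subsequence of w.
4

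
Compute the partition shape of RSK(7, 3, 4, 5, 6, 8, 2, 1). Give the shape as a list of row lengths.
Row-insert each entry into an empty tableau.

After inserting 7: P = [[7]].
After inserting 3: P = [[3], [7]].
After inserting 4: P = [[3, 4], [7]].
After inserting 5: P = [[3, 4, 5], [7]].
After inserting 6: P = [[3, 4, 5, 6], [7]].
After inserting 8: P = [[3, 4, 5, 6, 8], [7]].
After inserting 2: P = [[2, 4, 5, 6, 8], [3], [7]].
After inserting 1: P = [[1, 4, 5, 6, 8], [2], [3], [7]].

The final insertion tableau P = [[1, 4, 5, 6, 8], [2], [3], [7]] has shape [5, 1, 1, 1].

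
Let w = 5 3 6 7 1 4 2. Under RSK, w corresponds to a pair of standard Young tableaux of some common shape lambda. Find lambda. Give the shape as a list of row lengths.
Row-insert each entry into an empty tableau.

After inserting 5: P = [[5]].
After inserting 3: P = [[3], [5]].
After inserting 6: P = [[3, 6], [5]].
After inserting 7: P = [[3, 6, 7], [5]].
After inserting 1: P = [[1, 6, 7], [3], [5]].
After inserting 4: P = [[1, 4, 7], [3, 6], [5]].
After inserting 2: P = [[1, 2, 7], [3, 4], [5, 6]].

The final insertion tableau P = [[1, 2, 7], [3, 4], [5, 6]] has shape [3, 2, 2].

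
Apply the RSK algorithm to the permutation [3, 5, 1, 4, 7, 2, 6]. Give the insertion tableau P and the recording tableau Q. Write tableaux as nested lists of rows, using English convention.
Insert each entry of the permutation into P by Schensted row insertion, recording in Q the position of each new cell.

Insert 3: appended to row 1. P = [[3]], Q = [[1]].
Insert 5: appended to row 1. P = [[3, 5]], Q = [[1, 2]].
Insert 1: 1 bumps 3 from row 1; 3 starts row 2. P = [[1, 5], [3]], Q = [[1, 2], [3]].
Insert 4: 4 bumps 5 from row 1; 5 appends to row 2. P = [[1, 4], [3, 5]], Q = [[1, 2], [3, 4]].
Insert 7: appended to row 1. P = [[1, 4, 7], [3, 5]], Q = [[1, 2, 5], [3, 4]].
Insert 2: 2 bumps 4 from row 1; 4 bumps 5 from row 2; 5 starts row 3. P = [[1, 2, 7], [3, 4], [5]], Q = [[1, 2, 5], [3, 4], [6]].
Insert 6: 6 bumps 7 from row 1; 7 appends to row 2. P = [[1, 2, 6], [3, 4, 7], [5]], Q = [[1, 2, 5], [3, 4, 7], [6]].

So P = [[1, 2, 6], [3, 4, 7], [5]], Q = [[1, 2, 5], [3, 4, 7], [6]].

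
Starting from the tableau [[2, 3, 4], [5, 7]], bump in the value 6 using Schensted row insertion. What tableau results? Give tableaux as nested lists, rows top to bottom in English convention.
6 is larger than every entry of row 1, so it is appended to row 1. The new tableau is [[2, 3, 4, 6], [5, 7]].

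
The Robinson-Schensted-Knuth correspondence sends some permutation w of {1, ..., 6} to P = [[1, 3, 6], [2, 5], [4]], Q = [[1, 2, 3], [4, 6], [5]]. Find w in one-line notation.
Reverse the RSK construction: for i from n down to 1, find the cell of Q containing i, remove the entry at that cell from P, and reverse-bump it up through P; the value ejected from row 1 is w(i).

Step i=6: Q has 6 at row 2, column 2; remove 5 from row 2 of P and reverse-bump: 5 enters row 1 and ejects 3. So w(6) = 3. P is now [[1, 5, 6], [2], [4]].
Step i=5: Q has 5 at row 3, column 1; remove 4 from row 3 of P and reverse-bump: 4 enters row 2 and ejects 2; 2 enters row 1 and ejects 1. So w(5) = 1. P is now [[2, 5, 6], [4]].
Step i=4: Q has 4 at row 2, column 1; remove 4 from row 2 of P and reverse-bump: 4 enters row 1 and ejects 2. So w(4) = 2. P is now [[4, 5, 6]].
Step i=3: Q has 3 at row 1, column 3; remove that cell from P, ejecting 6. So w(3) = 6. P is now [[4, 5]].
Step i=2: Q has 2 at row 1, column 2; remove that cell from P, ejecting 5. So w(2) = 5. P is now [[4]].
Step i=1: Q has 1 at row 1, column 1; remove that cell from P, ejecting 4. So w(1) = 4. P is now [].

So w = 4 5 6 2 1 3.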